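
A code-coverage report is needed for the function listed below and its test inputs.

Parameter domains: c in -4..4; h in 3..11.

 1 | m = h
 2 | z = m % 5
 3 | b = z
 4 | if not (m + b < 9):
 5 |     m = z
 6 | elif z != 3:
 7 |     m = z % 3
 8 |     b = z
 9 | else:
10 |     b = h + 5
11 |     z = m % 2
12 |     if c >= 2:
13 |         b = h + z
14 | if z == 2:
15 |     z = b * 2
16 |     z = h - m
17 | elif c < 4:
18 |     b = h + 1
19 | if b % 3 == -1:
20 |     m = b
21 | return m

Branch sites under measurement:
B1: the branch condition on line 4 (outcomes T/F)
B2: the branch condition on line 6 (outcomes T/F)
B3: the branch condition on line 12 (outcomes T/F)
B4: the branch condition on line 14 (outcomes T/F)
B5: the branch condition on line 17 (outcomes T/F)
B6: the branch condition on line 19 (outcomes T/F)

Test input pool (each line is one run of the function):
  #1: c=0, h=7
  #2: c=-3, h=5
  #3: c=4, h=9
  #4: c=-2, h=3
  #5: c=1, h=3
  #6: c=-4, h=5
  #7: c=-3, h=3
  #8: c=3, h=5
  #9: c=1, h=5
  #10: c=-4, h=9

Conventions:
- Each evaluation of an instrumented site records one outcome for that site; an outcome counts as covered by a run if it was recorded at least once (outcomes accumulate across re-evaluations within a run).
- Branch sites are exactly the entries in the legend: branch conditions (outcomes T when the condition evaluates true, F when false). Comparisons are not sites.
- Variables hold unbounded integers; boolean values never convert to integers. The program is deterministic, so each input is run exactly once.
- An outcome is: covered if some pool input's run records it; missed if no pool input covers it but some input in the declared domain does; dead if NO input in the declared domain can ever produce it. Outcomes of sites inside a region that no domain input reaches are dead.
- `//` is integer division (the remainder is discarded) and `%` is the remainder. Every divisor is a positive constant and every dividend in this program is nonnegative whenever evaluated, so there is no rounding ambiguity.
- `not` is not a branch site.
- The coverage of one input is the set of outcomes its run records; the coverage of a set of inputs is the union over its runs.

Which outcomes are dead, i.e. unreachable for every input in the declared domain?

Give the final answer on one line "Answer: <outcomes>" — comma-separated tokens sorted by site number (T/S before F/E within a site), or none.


checking every outcome against all 81 domain inputs:
  B6=T: zero occurrences over every domain input -> dead
  reachable outcomes have witnesses, e.g. B1=T (e.g. c=-4, h=7), B1=F (e.g. c=-4, h=3), B2=T (e.g. c=-4, h=4), B2=F (e.g. c=-4, h=3)
Answer: B6=T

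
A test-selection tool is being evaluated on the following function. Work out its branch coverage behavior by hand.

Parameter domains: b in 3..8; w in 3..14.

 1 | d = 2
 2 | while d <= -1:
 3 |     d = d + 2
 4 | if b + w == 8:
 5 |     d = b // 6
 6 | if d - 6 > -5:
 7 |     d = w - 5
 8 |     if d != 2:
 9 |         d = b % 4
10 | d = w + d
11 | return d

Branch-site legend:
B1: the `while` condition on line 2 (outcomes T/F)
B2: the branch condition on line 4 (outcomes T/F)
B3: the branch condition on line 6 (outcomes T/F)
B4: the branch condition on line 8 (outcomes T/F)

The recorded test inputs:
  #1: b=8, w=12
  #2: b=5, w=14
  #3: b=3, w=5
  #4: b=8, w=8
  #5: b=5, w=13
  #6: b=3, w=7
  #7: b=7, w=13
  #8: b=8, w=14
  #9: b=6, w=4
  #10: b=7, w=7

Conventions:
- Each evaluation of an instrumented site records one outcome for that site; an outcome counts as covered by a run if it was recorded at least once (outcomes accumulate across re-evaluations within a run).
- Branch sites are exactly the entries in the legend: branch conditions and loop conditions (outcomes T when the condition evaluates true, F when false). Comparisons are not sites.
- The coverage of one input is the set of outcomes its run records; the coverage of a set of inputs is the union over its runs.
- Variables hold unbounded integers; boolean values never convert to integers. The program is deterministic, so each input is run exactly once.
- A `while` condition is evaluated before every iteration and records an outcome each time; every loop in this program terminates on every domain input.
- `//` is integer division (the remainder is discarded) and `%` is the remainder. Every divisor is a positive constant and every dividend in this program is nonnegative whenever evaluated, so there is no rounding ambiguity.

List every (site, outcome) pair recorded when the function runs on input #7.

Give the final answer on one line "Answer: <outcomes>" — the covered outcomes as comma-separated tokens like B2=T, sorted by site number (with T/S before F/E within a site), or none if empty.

Simulating input #7 (b=7, w=13) step by step:
  B1->F, B2->F, B3->T, B4->T
collecting distinct outcomes: B1=F, B2=F, B3=T, B4=T

Answer: B1=F, B2=F, B3=T, B4=T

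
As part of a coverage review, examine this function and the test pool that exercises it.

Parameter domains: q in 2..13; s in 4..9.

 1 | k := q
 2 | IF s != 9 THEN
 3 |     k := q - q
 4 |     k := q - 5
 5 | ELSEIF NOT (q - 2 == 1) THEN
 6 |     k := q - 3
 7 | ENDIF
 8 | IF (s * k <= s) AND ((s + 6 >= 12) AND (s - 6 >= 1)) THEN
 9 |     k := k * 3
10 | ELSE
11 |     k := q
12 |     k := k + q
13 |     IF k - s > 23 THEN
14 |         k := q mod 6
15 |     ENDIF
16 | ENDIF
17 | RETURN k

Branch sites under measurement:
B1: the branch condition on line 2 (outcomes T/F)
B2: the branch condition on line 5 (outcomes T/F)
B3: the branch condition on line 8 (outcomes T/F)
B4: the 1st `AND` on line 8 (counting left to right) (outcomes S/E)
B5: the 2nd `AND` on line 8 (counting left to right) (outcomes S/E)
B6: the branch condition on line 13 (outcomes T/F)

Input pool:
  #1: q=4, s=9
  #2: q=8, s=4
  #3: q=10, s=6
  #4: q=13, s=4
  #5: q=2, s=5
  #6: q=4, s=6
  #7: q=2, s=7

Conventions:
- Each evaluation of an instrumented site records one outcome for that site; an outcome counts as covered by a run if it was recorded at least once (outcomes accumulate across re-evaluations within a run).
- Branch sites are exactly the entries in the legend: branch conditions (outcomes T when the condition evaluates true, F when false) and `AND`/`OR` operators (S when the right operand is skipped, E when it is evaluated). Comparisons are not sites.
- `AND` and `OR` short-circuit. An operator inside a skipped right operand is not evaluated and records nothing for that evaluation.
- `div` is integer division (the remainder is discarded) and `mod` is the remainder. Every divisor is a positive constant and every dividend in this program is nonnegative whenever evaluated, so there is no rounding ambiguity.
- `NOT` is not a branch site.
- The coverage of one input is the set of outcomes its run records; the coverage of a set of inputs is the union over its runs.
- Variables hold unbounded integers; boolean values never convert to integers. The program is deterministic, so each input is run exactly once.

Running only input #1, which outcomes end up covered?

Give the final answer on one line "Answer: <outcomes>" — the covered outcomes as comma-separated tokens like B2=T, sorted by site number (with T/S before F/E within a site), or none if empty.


Simulating input #1 (q=4, s=9) step by step:
  B1->F, B2->T, B4->E, B5->E, B3->T
distinct outcomes covered: B1=F, B2=T, B3=T, B4=E, B5=E
Answer: B1=F, B2=T, B3=T, B4=E, B5=E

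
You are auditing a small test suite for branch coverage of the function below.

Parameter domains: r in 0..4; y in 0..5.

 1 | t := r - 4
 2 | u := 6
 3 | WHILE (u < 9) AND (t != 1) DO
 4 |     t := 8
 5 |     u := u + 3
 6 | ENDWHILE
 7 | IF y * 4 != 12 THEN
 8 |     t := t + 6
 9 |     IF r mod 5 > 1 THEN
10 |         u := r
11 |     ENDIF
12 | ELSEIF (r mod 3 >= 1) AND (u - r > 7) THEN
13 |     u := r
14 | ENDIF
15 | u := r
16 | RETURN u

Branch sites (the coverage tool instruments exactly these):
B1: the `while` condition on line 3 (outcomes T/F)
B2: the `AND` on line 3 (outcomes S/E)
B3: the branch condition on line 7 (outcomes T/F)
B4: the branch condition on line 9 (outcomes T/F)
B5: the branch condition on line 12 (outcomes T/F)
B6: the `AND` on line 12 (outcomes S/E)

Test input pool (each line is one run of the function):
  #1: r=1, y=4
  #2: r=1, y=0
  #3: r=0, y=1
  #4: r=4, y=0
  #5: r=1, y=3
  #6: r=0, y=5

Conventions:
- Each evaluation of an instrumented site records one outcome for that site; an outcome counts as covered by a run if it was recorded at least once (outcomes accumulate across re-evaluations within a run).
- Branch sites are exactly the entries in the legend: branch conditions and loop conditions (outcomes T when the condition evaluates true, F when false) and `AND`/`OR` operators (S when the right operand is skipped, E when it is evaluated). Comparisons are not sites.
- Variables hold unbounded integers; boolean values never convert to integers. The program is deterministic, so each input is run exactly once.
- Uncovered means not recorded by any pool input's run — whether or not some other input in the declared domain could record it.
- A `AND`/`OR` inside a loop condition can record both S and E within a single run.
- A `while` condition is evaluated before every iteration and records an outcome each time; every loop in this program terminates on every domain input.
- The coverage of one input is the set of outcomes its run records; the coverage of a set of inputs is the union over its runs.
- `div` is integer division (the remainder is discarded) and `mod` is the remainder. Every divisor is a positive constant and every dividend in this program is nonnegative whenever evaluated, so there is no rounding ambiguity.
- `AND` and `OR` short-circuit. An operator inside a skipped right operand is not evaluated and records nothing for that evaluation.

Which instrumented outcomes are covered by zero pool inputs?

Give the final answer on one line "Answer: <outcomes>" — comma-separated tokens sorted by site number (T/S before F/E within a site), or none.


run #1 (r=1, y=4) records B1=T, B1=F, B2=S, B2=E, B3=T, B4=F
run #2 (r=1, y=0) records B1=T, B1=F, B2=S, B2=E, B3=T, B4=F
run #3 (r=0, y=1) records B1=T, B1=F, B2=S, B2=E, B3=T, B4=F
run #4 (r=4, y=0) records B1=T, B1=F, B2=S, B2=E, B3=T, B4=T
run #5 (r=1, y=3) records B1=T, B1=F, B2=S, B2=E, B3=F, B5=T, B6=E
run #6 (r=0, y=5) records B1=T, B1=F, B2=S, B2=E, B3=T, B4=F
union over the pool: B1=T, B1=F, B2=S, B2=E, B3=T, B3=F, B4=T, B4=F, B5=T, B6=E
uncovered (2 of 12): B5=F, B6=S
Answer: B5=F, B6=S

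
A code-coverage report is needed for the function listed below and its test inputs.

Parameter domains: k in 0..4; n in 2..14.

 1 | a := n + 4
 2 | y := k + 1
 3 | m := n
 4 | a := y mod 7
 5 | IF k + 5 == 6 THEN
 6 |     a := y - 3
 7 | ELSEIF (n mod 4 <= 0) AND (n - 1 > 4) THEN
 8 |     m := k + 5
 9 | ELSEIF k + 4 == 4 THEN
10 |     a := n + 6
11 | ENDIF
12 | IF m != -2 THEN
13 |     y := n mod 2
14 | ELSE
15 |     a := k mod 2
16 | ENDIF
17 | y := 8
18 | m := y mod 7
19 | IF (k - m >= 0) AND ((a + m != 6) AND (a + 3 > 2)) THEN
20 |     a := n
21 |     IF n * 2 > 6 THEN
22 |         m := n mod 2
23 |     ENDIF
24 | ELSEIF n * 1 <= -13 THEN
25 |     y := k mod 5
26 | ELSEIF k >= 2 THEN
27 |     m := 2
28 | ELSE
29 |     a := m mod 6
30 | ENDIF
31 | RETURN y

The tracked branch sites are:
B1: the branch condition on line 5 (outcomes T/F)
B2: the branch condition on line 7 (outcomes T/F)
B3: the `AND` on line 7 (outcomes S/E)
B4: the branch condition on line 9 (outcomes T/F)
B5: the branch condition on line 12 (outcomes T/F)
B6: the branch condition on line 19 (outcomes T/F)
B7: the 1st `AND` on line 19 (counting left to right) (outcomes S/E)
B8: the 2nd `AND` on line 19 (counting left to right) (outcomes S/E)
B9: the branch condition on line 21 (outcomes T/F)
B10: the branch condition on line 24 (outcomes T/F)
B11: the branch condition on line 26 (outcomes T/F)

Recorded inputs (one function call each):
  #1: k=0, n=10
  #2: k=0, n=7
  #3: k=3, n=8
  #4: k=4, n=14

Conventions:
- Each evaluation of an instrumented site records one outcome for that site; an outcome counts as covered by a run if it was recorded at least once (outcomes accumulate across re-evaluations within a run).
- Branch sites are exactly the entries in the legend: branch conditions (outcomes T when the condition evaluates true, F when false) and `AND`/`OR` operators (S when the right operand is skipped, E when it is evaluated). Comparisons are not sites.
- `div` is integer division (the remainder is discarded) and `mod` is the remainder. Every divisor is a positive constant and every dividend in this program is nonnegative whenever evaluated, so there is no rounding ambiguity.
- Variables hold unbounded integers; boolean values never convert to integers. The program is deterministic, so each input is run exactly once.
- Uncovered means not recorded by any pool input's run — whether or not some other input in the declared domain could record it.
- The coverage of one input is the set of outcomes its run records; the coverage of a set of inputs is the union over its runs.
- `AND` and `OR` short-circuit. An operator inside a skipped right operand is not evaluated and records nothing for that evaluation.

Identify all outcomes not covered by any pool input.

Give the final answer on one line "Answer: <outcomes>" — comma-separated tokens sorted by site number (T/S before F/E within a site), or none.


#1 (k=0, n=10) -> B1->F, B3->S, B2->F, B4->T, B5->T, B7->S, B6->F, B10->F, B11->F; covered: B1=F, B2=F, B3=S, B4=T, B5=T, B6=F, B7=S, B10=F, B11=F
#2 (k=0, n=7) -> B1->F, B3->S, B2->F, B4->T, B5->T, B7->S, B6->F, B10->F, B11->F; covered: B1=F, B2=F, B3=S, B4=T, B5=T, B6=F, B7=S, B10=F, B11=F
#3 (k=3, n=8) -> B1->F, B3->E, B2->T, B5->T, B7->E, B8->E, B6->T, B9->T; covered: B1=F, B2=T, B3=E, B5=T, B6=T, B7=E, B8=E, B9=T
#4 (k=4, n=14) -> B1->F, B3->S, B2->F, B4->F, B5->T, B7->E, B8->S, B6->F, B10->F, B11->T; covered: B1=F, B2=F, B3=S, B4=F, B5=T, B6=F, B7=E, B8=S, B10=F, B11=T
union over the pool: B1=F, B2=T, B2=F, B3=S, B3=E, B4=T, B4=F, B5=T, B6=T, B6=F, B7=S, B7=E, B8=S, B8=E, B9=T, B10=F, B11=T, B11=F
uncovered (4 of 22): B1=T, B5=F, B9=F, B10=T
Answer: B1=T, B5=F, B9=F, B10=T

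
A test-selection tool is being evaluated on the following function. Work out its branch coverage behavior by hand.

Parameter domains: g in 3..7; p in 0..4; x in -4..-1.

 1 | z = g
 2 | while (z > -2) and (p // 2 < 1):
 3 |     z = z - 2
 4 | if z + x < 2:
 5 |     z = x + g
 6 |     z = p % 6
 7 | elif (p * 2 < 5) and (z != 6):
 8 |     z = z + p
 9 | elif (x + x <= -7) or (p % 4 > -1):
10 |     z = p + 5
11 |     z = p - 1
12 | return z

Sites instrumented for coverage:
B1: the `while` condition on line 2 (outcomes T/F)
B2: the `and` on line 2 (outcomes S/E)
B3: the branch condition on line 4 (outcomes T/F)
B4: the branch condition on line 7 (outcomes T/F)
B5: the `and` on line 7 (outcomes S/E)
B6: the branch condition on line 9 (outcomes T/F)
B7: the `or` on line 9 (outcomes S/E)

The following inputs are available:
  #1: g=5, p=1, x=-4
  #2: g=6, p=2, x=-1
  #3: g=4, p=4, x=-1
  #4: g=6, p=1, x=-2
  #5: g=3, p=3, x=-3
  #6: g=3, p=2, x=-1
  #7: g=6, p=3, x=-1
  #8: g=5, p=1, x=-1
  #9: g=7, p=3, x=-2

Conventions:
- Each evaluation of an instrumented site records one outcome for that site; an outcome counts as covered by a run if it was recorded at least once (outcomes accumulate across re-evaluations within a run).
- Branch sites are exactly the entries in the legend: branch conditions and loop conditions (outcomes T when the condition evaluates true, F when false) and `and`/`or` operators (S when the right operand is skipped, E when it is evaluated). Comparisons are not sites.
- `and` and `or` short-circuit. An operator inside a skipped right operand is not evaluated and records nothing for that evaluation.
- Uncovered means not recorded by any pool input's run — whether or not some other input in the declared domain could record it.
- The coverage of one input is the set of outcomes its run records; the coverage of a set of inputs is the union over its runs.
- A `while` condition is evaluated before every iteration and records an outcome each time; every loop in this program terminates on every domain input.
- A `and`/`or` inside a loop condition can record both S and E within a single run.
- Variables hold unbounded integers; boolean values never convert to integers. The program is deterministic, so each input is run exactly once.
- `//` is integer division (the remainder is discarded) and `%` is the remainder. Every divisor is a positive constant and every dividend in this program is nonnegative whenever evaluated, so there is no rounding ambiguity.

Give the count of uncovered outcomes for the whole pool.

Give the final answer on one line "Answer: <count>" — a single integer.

input #1 (g=5, p=1, x=-4): events B2->E, B1->T, B2->E, B1->T, B2->E, B1->T, B2->E, B1->T, B2->S, B1->F, B3->T; covers B1=T, B1=F, B2=S, B2=E, B3=T
input #2 (g=6, p=2, x=-1): events B2->E, B1->F, B3->F, B5->E, B4->F, B7->E, B6->T; covers B1=F, B2=E, B3=F, B4=F, B5=E, B6=T, B7=E
input #3 (g=4, p=4, x=-1): events B2->E, B1->F, B3->F, B5->S, B4->F, B7->E, B6->T; covers B1=F, B2=E, B3=F, B4=F, B5=S, B6=T, B7=E
input #4 (g=6, p=1, x=-2): events B2->E, B1->T, B2->E, B1->T, B2->E, B1->T, B2->E, B1->T, B2->S, B1->F, B3->T; covers B1=T, B1=F, B2=S, B2=E, B3=T
input #5 (g=3, p=3, x=-3): events B2->E, B1->F, B3->T; covers B1=F, B2=E, B3=T
input #6 (g=3, p=2, x=-1): events B2->E, B1->F, B3->F, B5->E, B4->T; covers B1=F, B2=E, B3=F, B4=T, B5=E
input #7 (g=6, p=3, x=-1): events B2->E, B1->F, B3->F, B5->S, B4->F, B7->E, B6->T; covers B1=F, B2=E, B3=F, B4=F, B5=S, B6=T, B7=E
input #8 (g=5, p=1, x=-1): events B2->E, B1->T, B2->E, B1->T, B2->E, B1->T, B2->E, B1->T, B2->S, B1->F, B3->T; covers B1=T, B1=F, B2=S, B2=E, B3=T
input #9 (g=7, p=3, x=-2): events B2->E, B1->F, B3->F, B5->S, B4->F, B7->E, B6->T; covers B1=F, B2=E, B3=F, B4=F, B5=S, B6=T, B7=E
union over the pool: B1=T, B1=F, B2=S, B2=E, B3=T, B3=F, B4=T, B4=F, B5=S, B5=E, B6=T, B7=E
uncovered (2 of 14): B6=F, B7=S

Answer: 2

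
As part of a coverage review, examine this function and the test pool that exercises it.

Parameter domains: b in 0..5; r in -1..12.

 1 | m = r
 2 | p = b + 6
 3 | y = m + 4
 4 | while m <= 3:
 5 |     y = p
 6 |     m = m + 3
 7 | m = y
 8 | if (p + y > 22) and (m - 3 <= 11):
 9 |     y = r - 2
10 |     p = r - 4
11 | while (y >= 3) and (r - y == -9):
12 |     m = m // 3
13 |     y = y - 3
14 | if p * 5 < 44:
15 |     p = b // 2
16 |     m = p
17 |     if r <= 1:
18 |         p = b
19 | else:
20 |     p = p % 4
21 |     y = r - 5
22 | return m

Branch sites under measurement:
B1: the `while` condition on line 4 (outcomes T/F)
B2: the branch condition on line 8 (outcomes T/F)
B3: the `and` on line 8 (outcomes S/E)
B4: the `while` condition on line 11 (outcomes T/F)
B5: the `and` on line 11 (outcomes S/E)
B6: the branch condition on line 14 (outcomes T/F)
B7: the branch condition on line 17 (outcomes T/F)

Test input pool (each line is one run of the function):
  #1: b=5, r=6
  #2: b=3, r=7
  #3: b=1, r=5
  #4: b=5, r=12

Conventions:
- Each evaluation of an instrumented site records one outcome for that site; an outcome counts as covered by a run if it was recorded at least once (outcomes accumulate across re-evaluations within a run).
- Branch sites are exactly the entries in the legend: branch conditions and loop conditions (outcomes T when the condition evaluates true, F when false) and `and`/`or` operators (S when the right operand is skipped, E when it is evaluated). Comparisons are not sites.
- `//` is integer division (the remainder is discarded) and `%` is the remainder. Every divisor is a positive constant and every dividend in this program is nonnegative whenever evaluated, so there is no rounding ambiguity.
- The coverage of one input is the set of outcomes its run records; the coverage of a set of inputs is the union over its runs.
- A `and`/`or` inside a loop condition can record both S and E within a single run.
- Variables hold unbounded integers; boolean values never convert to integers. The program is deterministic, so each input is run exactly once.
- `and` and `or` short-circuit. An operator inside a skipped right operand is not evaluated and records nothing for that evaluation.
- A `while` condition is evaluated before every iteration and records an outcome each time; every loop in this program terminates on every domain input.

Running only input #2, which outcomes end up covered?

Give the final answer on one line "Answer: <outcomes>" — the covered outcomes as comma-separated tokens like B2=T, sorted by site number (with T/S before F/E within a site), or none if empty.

Running input #2 (b=3, r=7), event by event:
  B1->F, B3->S, B2->F, B5->E, B4->F, B6->F
collecting distinct outcomes: B1=F, B2=F, B3=S, B4=F, B5=E, B6=F

Answer: B1=F, B2=F, B3=S, B4=F, B5=E, B6=F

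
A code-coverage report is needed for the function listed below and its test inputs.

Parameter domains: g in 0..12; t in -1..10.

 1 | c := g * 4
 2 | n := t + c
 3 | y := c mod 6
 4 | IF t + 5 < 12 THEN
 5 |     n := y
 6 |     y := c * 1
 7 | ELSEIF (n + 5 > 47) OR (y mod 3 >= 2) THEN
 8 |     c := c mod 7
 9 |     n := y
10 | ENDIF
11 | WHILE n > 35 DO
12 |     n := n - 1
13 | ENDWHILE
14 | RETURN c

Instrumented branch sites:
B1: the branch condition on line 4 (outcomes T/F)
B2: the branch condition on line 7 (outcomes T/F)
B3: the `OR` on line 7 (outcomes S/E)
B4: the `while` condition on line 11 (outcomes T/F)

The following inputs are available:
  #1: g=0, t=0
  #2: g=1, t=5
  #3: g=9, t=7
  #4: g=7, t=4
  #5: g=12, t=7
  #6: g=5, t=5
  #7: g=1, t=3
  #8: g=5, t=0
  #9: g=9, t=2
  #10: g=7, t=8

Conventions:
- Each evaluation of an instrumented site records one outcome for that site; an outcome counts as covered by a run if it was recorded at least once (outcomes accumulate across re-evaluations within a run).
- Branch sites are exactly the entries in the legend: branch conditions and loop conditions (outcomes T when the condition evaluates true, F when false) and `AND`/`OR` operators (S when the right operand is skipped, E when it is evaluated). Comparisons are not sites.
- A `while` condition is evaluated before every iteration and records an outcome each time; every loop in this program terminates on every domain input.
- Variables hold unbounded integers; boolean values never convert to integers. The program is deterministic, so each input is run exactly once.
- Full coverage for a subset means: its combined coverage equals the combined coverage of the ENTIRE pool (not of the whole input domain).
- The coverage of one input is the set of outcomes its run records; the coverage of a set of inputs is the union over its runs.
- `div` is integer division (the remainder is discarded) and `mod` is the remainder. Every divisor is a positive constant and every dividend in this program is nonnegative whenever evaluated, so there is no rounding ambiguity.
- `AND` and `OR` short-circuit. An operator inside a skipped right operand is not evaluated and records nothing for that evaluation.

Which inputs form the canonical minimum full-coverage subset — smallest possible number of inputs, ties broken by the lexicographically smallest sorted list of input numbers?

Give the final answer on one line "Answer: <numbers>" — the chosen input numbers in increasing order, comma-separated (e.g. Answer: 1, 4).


test 1 (g=0, t=0) hits B1=T, B4=F
test 2 (g=1, t=5) hits B1=T, B4=F
test 3 (g=9, t=7) hits B1=F, B2=T, B3=S, B4=F
test 4 (g=7, t=4) hits B1=T, B4=F
test 5 (g=12, t=7) hits B1=F, B2=T, B3=S, B4=F
test 6 (g=5, t=5) hits B1=T, B4=F
test 7 (g=1, t=3) hits B1=T, B4=F
test 8 (g=5, t=0) hits B1=T, B4=F
test 9 (g=9, t=2) hits B1=T, B4=F
test 10 (g=7, t=8) hits B1=F, B2=F, B3=E, B4=T, B4=F
the full pool covers 8 outcomes: B1=T, B1=F, B2=T, B2=F, B3=S, B3=E, B4=T, B4=F
no size-1 subset reaches all 8 outcomes (best union: 5/8)
no size-2 subset reaches all 8 outcomes (best union: 7/8)
at size 3, {1, 3, 10} reaches all 8 outcomes; every lexicographically earlier size-3 subset fails
Answer: 1, 3, 10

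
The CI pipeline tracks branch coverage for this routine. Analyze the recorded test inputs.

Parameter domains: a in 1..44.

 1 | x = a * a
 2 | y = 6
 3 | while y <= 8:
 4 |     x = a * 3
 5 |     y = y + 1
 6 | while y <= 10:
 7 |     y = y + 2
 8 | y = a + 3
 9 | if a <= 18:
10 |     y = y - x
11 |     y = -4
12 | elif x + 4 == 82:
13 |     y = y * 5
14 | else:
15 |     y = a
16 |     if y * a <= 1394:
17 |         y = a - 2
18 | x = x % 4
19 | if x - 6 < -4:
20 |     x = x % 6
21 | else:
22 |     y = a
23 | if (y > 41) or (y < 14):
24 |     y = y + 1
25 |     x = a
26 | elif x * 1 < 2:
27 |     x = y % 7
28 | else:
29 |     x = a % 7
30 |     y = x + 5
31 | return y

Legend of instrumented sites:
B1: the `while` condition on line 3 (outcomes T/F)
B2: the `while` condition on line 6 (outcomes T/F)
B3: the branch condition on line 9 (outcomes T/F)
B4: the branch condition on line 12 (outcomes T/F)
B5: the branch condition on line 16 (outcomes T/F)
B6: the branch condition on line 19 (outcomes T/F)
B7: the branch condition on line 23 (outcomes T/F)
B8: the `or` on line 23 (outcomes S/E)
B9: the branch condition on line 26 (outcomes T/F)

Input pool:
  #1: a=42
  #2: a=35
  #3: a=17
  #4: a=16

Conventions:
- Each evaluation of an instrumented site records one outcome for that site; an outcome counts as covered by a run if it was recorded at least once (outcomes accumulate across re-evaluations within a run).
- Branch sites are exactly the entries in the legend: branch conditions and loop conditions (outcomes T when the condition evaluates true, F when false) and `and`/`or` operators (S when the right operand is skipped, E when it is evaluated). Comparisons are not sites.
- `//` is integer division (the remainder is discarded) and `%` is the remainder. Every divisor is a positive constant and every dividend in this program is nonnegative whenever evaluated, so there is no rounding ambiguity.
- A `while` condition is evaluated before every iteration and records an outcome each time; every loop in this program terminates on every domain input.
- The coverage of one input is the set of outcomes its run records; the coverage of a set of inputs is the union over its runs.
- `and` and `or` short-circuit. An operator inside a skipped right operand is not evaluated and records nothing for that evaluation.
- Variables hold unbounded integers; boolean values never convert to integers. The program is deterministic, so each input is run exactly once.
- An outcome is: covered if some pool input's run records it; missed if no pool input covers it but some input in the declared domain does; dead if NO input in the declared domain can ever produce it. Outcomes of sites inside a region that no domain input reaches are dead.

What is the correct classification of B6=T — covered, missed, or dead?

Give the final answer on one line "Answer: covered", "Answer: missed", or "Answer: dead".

B6=T is recorded by pool input(s) 2, 4 -> covered

Answer: covered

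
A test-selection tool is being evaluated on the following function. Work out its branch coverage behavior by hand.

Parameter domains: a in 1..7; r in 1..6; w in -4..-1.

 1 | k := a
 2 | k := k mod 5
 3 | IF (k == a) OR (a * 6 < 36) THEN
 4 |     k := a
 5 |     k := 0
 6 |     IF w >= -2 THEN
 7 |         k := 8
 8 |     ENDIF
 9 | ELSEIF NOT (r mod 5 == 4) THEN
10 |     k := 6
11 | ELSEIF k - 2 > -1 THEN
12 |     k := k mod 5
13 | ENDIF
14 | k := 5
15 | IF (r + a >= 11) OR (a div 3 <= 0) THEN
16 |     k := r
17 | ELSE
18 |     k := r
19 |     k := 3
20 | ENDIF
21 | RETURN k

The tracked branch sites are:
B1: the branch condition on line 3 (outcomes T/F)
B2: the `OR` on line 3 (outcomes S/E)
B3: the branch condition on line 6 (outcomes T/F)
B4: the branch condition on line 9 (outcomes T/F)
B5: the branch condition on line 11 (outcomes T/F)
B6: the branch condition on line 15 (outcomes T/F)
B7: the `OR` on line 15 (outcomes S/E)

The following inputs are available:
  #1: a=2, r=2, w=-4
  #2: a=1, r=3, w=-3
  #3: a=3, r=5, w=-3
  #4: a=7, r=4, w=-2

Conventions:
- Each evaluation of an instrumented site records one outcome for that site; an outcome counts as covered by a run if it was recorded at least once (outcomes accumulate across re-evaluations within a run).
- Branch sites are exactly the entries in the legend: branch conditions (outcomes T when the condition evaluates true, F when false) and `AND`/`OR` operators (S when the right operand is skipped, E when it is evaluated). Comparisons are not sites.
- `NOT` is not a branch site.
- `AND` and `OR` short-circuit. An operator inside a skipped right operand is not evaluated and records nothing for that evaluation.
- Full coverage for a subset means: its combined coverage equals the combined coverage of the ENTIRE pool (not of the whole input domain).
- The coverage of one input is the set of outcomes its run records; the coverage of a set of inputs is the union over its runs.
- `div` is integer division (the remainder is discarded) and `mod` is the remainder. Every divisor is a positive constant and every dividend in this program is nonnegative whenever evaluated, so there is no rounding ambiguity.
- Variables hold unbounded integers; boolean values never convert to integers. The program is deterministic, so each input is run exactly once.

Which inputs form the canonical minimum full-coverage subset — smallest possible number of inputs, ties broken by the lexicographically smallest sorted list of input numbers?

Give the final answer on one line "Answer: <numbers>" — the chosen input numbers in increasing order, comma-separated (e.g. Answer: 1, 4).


input #1, a=2, r=2, w=-4: outcomes B1=T, B2=S, B3=F, B6=T, B7=E
input #2, a=1, r=3, w=-3: outcomes B1=T, B2=S, B3=F, B6=T, B7=E
input #3, a=3, r=5, w=-3: outcomes B1=T, B2=S, B3=F, B6=F, B7=E
input #4, a=7, r=4, w=-2: outcomes B1=F, B2=E, B4=F, B5=T, B6=T, B7=S
the full pool covers 11 outcomes: B1=T, B1=F, B2=S, B2=E, B3=F, B4=F, B5=T, B6=T, B6=F, B7=S, B7=E
every size-1 subset falls short of the 11 outcomes (best: 6/11)
inputs {3, 4} (size 2) cover everything; no size-2 subset with a lexicographically smaller index list covers all 11
Answer: 3, 4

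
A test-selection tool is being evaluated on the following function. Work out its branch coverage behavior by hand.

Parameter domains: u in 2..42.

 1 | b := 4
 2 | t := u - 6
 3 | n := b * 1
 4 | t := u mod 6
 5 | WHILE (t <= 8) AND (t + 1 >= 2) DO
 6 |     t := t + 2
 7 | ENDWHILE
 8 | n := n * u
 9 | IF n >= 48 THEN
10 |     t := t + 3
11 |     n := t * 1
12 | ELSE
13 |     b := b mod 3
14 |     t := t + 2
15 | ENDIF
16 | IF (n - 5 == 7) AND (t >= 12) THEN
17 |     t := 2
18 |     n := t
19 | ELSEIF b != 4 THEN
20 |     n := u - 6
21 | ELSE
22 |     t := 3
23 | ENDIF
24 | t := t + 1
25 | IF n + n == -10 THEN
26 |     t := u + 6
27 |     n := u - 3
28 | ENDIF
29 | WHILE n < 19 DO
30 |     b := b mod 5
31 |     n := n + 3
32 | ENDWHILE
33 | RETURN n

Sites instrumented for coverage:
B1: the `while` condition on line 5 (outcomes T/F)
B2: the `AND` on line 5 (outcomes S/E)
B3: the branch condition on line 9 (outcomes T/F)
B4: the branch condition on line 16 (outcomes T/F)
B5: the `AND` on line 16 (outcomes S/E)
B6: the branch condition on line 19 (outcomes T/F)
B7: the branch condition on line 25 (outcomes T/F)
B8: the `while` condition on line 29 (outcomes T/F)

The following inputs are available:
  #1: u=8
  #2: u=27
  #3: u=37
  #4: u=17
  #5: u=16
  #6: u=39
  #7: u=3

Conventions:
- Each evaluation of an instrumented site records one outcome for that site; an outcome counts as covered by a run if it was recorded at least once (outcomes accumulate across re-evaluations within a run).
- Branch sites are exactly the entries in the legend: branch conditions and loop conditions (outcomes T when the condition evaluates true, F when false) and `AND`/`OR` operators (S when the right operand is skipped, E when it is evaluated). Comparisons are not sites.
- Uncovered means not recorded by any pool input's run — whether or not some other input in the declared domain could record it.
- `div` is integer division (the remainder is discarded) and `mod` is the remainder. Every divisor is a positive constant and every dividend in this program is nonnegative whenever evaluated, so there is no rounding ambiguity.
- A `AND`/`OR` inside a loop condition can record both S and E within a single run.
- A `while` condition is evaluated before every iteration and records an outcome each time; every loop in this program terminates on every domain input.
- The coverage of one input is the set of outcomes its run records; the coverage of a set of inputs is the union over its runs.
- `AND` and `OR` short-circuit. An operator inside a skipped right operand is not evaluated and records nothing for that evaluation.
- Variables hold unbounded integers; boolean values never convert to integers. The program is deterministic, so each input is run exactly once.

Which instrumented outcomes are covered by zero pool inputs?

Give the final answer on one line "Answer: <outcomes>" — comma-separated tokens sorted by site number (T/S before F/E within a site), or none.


#1 (u=8) -> B2->E, B1->T, B2->E, B1->T, B2->E, B1->T, B2->E, B1->T, B2->S, B1->F, B3->F, B5->S, B4->F, B6->T, ...; covered: B1=T, B1=F, B2=S, B2=E, B3=F, B4=F, B5=S, B6=T, B7=F, B8=T, B8=F
#2 (u=27) -> B2->E, B1->T, B2->E, B1->T, B2->E, B1->T, B2->S, B1->F, B3->T, B5->E, B4->T, B7->F, B8->T, B8->T, ...; covered: B1=T, B1=F, B2=S, B2=E, B3=T, B4=T, B5=E, B7=F, B8=T, B8=F
#3 (u=37) -> B2->E, B1->T, B2->E, B1->T, B2->E, B1->T, B2->E, B1->T, B2->S, B1->F, B3->T, B5->E, B4->T, B7->F, ...; covered: B1=T, B1=F, B2=S, B2=E, B3=T, B4=T, B5=E, B7=F, B8=T, B8=F
#4 (u=17) -> B2->E, B1->T, B2->E, B1->T, B2->S, B1->F, B3->T, B5->E, B4->T, B7->F, B8->T, B8->T, B8->T, B8->T, ...; covered: B1=T, B1=F, B2=S, B2=E, B3=T, B4=T, B5=E, B7=F, B8=T, B8=F
#5 (u=16) -> B2->E, B1->T, B2->E, B1->T, B2->E, B1->T, B2->S, B1->F, B3->T, B5->S, B4->F, B6->F, B7->F, B8->T, ...; covered: B1=T, B1=F, B2=S, B2=E, B3=T, B4=F, B5=S, B6=F, B7=F, B8=T, B8=F
#6 (u=39) -> B2->E, B1->T, B2->E, B1->T, B2->E, B1->T, B2->S, B1->F, B3->T, B5->E, B4->T, B7->F, B8->T, B8->T, ...; covered: B1=T, B1=F, B2=S, B2=E, B3=T, B4=T, B5=E, B7=F, B8=T, B8=F
#7 (u=3) -> B2->E, B1->T, B2->E, B1->T, B2->E, B1->T, B2->S, B1->F, B3->F, B5->E, B4->F, B6->T, B7->F, B8->T, ...; covered: B1=T, B1=F, B2=S, B2=E, B3=F, B4=F, B5=E, B6=T, B7=F, B8=T, B8=F
union over the pool: B1=T, B1=F, B2=S, B2=E, B3=T, B3=F, B4=T, B4=F, B5=S, B5=E, B6=T, B6=F, B7=F, B8=T, B8=F
uncovered (1 of 16): B7=T
Answer: B7=T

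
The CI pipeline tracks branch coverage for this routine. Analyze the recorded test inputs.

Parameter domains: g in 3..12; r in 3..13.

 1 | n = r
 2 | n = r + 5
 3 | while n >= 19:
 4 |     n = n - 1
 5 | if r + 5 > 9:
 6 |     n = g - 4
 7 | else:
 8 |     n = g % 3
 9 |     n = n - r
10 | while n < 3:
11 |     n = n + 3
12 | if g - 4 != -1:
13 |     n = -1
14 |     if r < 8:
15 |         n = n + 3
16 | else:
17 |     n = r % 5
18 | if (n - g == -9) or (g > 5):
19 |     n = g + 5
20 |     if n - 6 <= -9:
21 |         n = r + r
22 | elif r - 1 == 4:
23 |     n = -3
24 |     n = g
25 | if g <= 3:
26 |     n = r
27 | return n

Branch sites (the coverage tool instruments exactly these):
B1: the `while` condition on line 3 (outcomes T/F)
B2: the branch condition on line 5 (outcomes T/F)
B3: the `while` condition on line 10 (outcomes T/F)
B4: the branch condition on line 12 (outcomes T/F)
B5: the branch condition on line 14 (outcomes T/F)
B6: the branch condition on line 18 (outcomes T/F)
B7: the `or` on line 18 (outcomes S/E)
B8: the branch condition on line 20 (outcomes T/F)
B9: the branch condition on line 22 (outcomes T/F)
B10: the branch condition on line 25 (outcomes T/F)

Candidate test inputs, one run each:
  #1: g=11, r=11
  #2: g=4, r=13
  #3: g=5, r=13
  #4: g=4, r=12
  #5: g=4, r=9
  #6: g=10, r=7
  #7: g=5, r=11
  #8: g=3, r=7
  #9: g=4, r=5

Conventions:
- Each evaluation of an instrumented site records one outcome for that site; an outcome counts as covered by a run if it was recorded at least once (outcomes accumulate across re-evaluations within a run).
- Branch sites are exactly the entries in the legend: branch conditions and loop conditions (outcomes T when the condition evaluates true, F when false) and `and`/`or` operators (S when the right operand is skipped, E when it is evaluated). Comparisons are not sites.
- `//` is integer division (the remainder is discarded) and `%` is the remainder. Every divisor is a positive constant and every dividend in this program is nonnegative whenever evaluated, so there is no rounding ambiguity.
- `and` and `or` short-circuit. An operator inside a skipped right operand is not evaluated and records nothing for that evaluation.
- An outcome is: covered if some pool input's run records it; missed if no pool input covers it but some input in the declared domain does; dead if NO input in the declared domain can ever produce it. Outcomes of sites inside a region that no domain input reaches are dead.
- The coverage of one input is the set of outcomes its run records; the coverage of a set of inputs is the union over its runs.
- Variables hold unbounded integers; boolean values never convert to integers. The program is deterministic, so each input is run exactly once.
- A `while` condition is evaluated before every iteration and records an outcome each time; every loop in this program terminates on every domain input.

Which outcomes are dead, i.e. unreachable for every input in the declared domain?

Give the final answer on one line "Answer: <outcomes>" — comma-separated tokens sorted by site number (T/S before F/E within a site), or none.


checking every outcome against all 110 domain inputs:
  B1=T: unreachable across the whole domain -> dead
  B8=T: unreachable across the whole domain -> dead
  reachable outcomes have witnesses, e.g. B1=F (e.g. g=3, r=3), B2=T (e.g. g=3, r=5), B2=F (e.g. g=3, r=3), B3=T (e.g. g=3, r=3)
Answer: B1=T, B8=T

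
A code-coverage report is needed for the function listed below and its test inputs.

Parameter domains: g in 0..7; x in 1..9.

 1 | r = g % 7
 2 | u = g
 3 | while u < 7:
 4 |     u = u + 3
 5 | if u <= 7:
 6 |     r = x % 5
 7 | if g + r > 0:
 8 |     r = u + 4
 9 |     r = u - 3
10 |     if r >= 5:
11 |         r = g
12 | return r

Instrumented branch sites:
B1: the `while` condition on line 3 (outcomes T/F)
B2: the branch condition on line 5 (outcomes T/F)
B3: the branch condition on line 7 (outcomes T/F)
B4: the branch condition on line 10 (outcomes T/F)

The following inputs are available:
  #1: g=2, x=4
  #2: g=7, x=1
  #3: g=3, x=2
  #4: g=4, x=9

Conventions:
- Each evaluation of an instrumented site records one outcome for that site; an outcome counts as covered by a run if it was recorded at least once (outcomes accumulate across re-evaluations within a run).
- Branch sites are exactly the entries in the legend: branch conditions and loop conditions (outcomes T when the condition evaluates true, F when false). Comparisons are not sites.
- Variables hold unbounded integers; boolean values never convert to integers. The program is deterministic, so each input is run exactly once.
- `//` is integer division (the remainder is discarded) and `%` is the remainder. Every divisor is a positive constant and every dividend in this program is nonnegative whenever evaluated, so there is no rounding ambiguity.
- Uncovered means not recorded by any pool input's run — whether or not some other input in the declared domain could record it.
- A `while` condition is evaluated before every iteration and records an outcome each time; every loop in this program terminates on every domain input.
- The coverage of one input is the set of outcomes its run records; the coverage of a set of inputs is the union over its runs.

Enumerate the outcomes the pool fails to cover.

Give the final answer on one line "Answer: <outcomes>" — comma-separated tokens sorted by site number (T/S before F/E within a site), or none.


input #1, g=2, x=4: outcomes B1=T, B1=F, B2=F, B3=T, B4=T
input #2, g=7, x=1: outcomes B1=F, B2=T, B3=T, B4=F
input #3, g=3, x=2: outcomes B1=T, B1=F, B2=F, B3=T, B4=T
input #4, g=4, x=9: outcomes B1=T, B1=F, B2=T, B3=T, B4=F
union over the pool: B1=T, B1=F, B2=T, B2=F, B3=T, B4=T, B4=F
uncovered (1 of 8): B3=F
Answer: B3=F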